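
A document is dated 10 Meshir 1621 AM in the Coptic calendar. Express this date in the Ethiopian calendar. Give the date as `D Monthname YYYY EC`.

The source date corresponds to 17 February 1905 in the Gregorian calendar (JDN 2416894).
That day falls on 10 Yekatit 1897 EC in the Ethiopian calendar.

10 Yekatit 1897 EC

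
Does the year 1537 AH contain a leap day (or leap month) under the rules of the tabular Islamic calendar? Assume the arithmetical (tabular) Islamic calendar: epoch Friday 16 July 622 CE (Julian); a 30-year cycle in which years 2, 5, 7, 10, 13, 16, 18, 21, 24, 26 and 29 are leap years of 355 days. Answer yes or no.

yes

Year 1537 AH is year 7 of its 30-year cycle; leap positions are 2, 5, 7, 10, 13, 16, 18, 21, 24, 26, 29, so it is a leap year (355 days).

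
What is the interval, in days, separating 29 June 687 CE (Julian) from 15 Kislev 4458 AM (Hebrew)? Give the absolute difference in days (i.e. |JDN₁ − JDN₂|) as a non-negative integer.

First date → JDN 1972164; second date → JDN 1975976.
The interval is |1972164 − 1975976| = 3812 days.

3812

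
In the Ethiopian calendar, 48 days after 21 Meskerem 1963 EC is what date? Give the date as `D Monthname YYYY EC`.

Counting 48 days forward from JDN 2440861 reaches JDN 2440909, which is 9 Hidar 1963 EC.

9 Hidar 1963 EC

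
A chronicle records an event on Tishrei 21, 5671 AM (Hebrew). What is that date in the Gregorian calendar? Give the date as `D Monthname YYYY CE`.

24 October 1910 CE

Julian Day Number of the source date = 2418969.
Converting JDN 2418969 to the Gregorian calendar gives 24 October 1910 CE.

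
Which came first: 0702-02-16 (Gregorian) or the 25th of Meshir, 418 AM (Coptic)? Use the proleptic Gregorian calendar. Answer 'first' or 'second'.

first

Converting both to JDN: 1977506 vs 1977513; the smaller is the first.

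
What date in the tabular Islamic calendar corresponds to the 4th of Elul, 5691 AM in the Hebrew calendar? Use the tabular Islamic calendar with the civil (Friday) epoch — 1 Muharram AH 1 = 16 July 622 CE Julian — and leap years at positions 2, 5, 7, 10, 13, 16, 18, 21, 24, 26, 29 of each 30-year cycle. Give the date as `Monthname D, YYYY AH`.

Rabi' al-Thani 2, 1350 AH

The source date corresponds to 17 August 1931 in the Gregorian calendar (JDN 2426571).
That day falls on 2 Rabi' al-Thani 1350 AH in the tabular Islamic calendar.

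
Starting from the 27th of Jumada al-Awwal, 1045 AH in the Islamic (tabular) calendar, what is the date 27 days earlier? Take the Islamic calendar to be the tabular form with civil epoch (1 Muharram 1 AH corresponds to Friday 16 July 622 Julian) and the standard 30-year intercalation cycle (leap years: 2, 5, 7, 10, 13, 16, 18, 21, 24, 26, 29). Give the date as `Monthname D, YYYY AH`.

Rabi' al-Thani 29, 1045 AH

The starting date is JDN 2318543; 2318543 − 27 = 2318516.
JDN 2318516 corresponds to Rabi' al-Thani 29, 1045 AH.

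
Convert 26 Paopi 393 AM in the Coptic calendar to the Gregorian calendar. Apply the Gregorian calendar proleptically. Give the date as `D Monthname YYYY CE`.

Both dates share Julian Day Number 1968263; in the Gregorian calendar that is 26 October 676 CE.

26 October 676 CE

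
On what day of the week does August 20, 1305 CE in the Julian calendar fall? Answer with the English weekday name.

Equivalently 28 August 1305 Gregorian, JDN 2197941.
JDN 2197941 mod 7 = 4, and JDN 0 was a Monday, so this is a Friday.

Friday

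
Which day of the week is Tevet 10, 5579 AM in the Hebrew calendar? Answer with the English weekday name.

Thursday

This is JDN 2385442 (7 January 1819 Gregorian).
2385442 ≡ 3 (mod 7); counting from Monday = 0 gives Thursday.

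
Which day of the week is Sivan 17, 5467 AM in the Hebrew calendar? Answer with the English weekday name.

Friday

In the Gregorian calendar this is 17 June 1707 (JDN 2344696).
2344696 ≡ 4 (mod 7); counting from Monday = 0 gives Friday.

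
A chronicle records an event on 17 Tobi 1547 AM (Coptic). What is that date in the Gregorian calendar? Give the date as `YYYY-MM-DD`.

1831-01-24

Julian Day Number of the source date = 2389842.
Converting JDN 2389842 to the Gregorian calendar gives 24 January 1831 CE.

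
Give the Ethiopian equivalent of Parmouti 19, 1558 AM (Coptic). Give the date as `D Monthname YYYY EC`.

19 Miyazya 1834 EC

Julian Day Number of the source date = 2393952.
Converting JDN 2393952 to the Ethiopian calendar gives 19 Miyazya 1834 EC.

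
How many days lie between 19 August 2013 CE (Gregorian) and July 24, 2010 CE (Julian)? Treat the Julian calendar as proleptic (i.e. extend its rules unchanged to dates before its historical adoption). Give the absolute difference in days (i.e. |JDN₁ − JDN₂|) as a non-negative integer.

JDN of the first date = 2456524.
JDN of the second date = 2455415.
|2455415 − 2456524| = 1109.

1109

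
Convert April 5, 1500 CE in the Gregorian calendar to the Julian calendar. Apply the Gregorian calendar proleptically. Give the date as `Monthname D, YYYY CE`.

The Julian–Gregorian offset here is 10 days (Julian trailing).
5 April 1500 Gregorian − 10 days → 26 March 1500 Julian.

March 26, 1500 CE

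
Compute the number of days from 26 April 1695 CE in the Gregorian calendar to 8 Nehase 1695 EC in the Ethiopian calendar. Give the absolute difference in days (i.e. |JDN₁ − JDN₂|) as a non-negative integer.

First date → JDN 2340262; second date → JDN 2343291.
The interval is |2340262 − 2343291| = 3029 days.

3029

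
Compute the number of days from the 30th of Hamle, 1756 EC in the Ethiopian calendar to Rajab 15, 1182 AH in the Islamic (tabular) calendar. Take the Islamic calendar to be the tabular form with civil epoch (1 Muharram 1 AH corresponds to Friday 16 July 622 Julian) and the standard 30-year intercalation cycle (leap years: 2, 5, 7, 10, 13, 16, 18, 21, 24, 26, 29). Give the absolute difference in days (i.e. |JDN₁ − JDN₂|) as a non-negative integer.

First date → JDN 2365564; second date → JDN 2367138.
The interval is |2365564 − 2367138| = 1574 days.

1574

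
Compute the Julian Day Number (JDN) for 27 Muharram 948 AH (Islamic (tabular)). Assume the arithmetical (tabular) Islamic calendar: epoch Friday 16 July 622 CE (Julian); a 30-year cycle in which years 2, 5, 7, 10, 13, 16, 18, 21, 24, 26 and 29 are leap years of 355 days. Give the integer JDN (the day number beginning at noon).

In the proleptic Gregorian calendar the same day is 2 June 1541.
JDN 2400001 is 17 November 1858 CE (Gregorian), MJD 0; the target day is −115950 days from there, so JDN = 2284051.

2284051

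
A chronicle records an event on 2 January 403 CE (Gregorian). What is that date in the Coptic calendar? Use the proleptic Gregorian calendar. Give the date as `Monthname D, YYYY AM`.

Tobi 6, 119 AM

Both dates share Julian Day Number 1868254; in the Coptic calendar that is 6 Tobi 119 AM.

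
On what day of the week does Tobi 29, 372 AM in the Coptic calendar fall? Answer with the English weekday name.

This is JDN 1960686 (28 January 656 Gregorian).
JDN 1960686 mod 7 = 0, and JDN 0 was a Monday, so this is a Monday.

Monday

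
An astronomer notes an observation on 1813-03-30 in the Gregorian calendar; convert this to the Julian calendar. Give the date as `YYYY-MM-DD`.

1813-03-18

The Julian–Gregorian offset here is 12 days (Julian trailing).
30 March 1813 Gregorian − 12 days → 18 March 1813 Julian.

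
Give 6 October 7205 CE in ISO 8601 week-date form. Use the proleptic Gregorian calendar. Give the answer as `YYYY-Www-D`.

The weekday is Thursday (ISO weekday 4).
That Thursday belongs to ISO week 40 of ISO year 7205.

7205-W40-4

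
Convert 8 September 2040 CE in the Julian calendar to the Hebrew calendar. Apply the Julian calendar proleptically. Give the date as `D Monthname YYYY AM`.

Both dates share Julian Day Number 2466419; in the Hebrew calendar that is 14 Tishrei 5801 AM.

14 Tishrei 5801 AM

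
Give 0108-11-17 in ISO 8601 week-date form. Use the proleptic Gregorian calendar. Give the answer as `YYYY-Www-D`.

0108-W46-6

The weekday is Saturday (ISO weekday 6).
That Saturday belongs to ISO week 46 of ISO year 108.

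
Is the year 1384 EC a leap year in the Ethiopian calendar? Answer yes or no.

no

1384 mod 4 = 0; in the Ethiopian calendar a year is leap when year mod 4 = 3, so it is a common year.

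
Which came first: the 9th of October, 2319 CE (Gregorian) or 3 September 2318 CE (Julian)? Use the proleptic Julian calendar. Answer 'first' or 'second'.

second

Converting both to JDN: 2568338 vs 2567953; the smaller is the second.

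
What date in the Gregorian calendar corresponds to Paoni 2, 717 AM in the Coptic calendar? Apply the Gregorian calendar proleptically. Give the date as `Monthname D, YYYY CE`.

June 2, 1001 CE

Julian Day Number of the source date = 2086820.
Converting JDN 2086820 to the Gregorian calendar gives 2 June 1001 CE.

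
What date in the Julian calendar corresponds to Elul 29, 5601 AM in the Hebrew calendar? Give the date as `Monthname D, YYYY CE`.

September 3, 1841 CE

The source date corresponds to 15 September 1841 in the Gregorian calendar (JDN 2393729).
That day falls on 3 September 1841 CE in the Julian calendar.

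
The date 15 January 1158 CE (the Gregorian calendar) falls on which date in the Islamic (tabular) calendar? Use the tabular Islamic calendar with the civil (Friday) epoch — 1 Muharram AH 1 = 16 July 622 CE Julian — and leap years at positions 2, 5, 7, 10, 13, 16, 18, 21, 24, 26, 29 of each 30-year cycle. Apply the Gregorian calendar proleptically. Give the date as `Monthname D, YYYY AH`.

Dhu al-Hijjah 5, 552 AH

Both dates share Julian Day Number 2144025; in the tabular Islamic calendar that is 5 Dhu al-Hijjah 552 AH.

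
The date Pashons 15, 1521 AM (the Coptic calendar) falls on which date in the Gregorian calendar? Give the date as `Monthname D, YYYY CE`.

Julian Day Number of the source date = 2380464.
Converting JDN 2380464 to the Gregorian calendar gives 22 May 1805 CE.

May 22, 1805 CE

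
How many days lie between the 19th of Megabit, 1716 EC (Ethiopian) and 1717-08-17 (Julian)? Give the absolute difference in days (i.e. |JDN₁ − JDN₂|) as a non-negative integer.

JDN of the first date = 2350823.
JDN of the second date = 2348421.
|2348421 − 2350823| = 2402.

2402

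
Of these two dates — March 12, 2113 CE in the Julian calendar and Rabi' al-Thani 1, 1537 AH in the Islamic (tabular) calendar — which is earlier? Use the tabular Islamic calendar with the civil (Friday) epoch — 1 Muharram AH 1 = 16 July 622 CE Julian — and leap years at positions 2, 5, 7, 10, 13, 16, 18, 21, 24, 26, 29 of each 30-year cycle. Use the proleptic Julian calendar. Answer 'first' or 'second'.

First date → JDN 2492902; second date → JDN 2492836.
JDN 2492836 < JDN 2492902, so the second date is earlier.

second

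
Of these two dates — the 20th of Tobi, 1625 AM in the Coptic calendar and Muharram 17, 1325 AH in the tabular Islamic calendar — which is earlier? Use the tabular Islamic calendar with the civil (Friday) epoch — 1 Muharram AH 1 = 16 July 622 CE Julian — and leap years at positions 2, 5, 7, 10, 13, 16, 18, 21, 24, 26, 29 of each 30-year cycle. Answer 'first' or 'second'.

second

Converting both to JDN: 2418335 vs 2417637; the smaller is the second.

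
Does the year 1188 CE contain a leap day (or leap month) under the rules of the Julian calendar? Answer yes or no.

yes

1188 mod 4 = 0, so it is a leap year in the Julian calendar.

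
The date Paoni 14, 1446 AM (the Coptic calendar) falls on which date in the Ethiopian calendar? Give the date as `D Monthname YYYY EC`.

Julian Day Number of the source date = 2353099.
Converting JDN 2353099 to the Ethiopian calendar gives 14 Sene 1722 EC.

14 Sene 1722 EC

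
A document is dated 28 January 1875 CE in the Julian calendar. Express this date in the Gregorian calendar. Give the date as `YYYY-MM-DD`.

The Julian–Gregorian offset here is 12 days (Julian trailing).
28 January 1875 Julian + 12 days → 9 February 1875 Gregorian.

1875-02-09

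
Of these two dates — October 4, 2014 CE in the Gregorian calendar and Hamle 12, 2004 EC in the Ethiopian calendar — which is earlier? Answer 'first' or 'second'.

Converting both to JDN: 2456935 vs 2456128; the smaller is the second.

second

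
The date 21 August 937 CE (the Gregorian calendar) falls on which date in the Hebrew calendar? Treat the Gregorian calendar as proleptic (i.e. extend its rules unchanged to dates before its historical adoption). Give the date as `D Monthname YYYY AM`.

6 Elul 4697 AM

Julian Day Number of the source date = 2063525.
Converting JDN 2063525 to the Hebrew calendar gives 6 Elul 4697 AM.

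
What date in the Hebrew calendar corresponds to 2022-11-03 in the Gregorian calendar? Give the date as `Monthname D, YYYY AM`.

Julian Day Number of the source date = 2459887.
Converting JDN 2459887 to the Hebrew calendar gives 9 Cheshvan 5783 AM.

Cheshvan 9, 5783 AM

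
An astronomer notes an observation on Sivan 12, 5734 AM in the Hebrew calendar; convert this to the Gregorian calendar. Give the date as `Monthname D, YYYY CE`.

June 2, 1974 CE

Julian Day Number of the source date = 2442201.
Converting JDN 2442201 to the Gregorian calendar gives 2 June 1974 CE.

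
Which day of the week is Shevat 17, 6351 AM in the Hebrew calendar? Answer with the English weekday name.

This is JDN 2667436 (2 February 2591 Gregorian).
JDN 2667436 mod 7 = 2, and JDN 0 was a Monday, so this is a Wednesday.

Wednesday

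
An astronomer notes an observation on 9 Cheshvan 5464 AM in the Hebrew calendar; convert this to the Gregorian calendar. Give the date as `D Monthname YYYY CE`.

Both dates share Julian Day Number 2343359; in the Gregorian calendar that is 19 October 1703 CE.

19 October 1703 CE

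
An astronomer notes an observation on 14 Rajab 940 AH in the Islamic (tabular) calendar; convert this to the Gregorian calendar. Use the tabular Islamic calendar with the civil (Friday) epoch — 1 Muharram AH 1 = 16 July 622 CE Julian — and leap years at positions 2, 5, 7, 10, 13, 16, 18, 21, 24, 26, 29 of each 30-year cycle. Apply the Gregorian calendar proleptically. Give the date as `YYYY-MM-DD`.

1534-02-08

Julian Day Number of the source date = 2281380.
Converting JDN 2281380 to the Gregorian calendar gives 8 February 1534 CE.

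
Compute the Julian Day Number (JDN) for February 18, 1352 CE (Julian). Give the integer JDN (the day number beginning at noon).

2214924

In the proleptic Gregorian calendar the same day is 26 February 1352.
JDN 2299161 is 15 October 1582 CE (Gregorian); the target day is −84237 days from there, so JDN = 2214924.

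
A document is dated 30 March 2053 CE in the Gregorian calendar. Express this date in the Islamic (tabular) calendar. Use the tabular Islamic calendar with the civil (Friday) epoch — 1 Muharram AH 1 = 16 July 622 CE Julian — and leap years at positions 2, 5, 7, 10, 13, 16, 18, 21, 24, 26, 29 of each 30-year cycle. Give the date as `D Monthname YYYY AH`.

Both dates share Julian Day Number 2470992; in the tabular Islamic calendar that is 10 Sha'ban 1475 AH.

10 Sha'ban 1475 AH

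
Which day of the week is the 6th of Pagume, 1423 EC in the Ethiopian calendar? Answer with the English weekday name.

Wednesday

This is JDN 2243971 (7 September 1431 Gregorian).
2243971 ≡ 2 (mod 7); counting from Monday = 0 gives Wednesday.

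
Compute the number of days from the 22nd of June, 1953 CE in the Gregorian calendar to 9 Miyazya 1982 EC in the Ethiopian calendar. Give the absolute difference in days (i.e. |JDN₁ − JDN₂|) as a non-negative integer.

13448

First date → JDN 2434551; second date → JDN 2447999.
The interval is |2434551 − 2447999| = 13448 days.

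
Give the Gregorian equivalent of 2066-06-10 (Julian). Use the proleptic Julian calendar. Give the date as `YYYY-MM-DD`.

2066-06-23

At this point the Julian calendar is 13 days behind the Gregorian.
10 June 2066 Julian + 13 days → 23 June 2066 Gregorian.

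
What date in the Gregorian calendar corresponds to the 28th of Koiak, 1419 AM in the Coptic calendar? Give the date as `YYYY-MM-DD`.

Julian Day Number of the source date = 2343071.
Converting JDN 2343071 to the Gregorian calendar gives 4 January 1703 CE.

1703-01-04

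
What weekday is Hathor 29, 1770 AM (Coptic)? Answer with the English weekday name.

This is JDN 2471245 (8 December 2053 Gregorian).
Since JDN mod 7 = 0 (0 = Monday), the day is Monday.

Monday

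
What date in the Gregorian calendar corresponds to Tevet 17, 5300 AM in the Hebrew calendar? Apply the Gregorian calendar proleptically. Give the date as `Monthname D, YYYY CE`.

Julian Day Number of the source date = 2283539.
Converting JDN 2283539 to the Gregorian calendar gives 7 January 1540 CE.

January 7, 1540 CE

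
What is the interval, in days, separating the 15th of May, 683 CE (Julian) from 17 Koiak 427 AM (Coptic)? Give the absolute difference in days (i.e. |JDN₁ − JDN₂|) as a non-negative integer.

JDN of the first date = 1970658.
JDN of the second date = 1980732.
|1980732 − 1970658| = 10074.

10074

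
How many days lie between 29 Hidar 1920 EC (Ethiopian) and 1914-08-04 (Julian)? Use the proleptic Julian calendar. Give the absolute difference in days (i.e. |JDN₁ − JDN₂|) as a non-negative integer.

4862

First date → JDN 2425224; second date → JDN 2420362.
The interval is |2425224 − 2420362| = 4862 days.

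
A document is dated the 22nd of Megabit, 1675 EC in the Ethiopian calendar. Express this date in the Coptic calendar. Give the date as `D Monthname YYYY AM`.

22 Paremhat 1399 AM

Both dates share Julian Day Number 2335850; in the Coptic calendar that is 22 Paremhat 1399 AM.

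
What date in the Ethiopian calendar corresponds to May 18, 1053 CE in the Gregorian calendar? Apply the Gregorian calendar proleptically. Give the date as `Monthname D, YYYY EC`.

Julian Day Number of the source date = 2105798.
Converting JDN 2105798 to the Ethiopian calendar gives 17 Ginbot 1045 EC.

Ginbot 17, 1045 EC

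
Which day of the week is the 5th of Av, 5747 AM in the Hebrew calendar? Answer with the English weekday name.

Equivalently 31 July 1987 Gregorian, JDN 2447008.
Since JDN mod 7 = 4 (0 = Monday), the day is Friday.

Friday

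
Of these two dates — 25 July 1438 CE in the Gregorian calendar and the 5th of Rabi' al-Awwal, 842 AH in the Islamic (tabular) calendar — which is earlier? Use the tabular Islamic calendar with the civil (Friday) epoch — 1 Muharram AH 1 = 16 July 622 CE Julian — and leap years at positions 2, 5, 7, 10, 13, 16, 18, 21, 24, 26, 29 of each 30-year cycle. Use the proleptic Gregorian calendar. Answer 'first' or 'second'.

first

The two dates have Julian Day Numbers 2246484 and 2246525 respectively.
Since 2246484 < 2246525, the first date comes first.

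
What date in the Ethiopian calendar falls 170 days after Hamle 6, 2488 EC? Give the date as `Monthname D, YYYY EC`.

Tahsas 21, 2489 EC

JDN of Hamle 6, 2488 EC = 2632903.
2632903 + 170 = 2633073.
JDN 2633073 in the Ethiopian calendar is Tahsas 21, 2489 EC.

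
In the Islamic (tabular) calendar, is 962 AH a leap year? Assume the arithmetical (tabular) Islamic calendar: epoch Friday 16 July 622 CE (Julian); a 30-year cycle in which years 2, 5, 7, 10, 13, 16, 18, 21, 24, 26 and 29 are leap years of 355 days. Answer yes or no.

Year 962 AH is year 2 of its 30-year cycle; leap positions are 2, 5, 7, 10, 13, 16, 18, 21, 24, 26, 29, so it is a leap year (355 days).

yes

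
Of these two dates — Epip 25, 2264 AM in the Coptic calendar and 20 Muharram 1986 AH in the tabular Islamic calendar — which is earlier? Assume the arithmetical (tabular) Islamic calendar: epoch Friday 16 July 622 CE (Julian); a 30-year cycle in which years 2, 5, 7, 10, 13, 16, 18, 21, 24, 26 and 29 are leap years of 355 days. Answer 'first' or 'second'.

second

Converting both to JDN: 2651915 vs 2651877; the smaller is the second.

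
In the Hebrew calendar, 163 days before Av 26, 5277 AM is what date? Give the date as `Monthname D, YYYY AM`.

The starting date is JDN 2275368; 2275368 − 163 = 2275205.
JDN 2275205 corresponds to Adar II 10, 5277 AM.

Adar II 10, 5277 AM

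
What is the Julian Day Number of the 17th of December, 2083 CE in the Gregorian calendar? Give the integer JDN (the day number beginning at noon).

2482211

JDN 2400001 is 17 November 1858 CE (Gregorian), MJD 0; the target day is +82210 days from there, so JDN = 2482211.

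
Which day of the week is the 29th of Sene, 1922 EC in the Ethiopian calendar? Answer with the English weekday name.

This is JDN 2426164 (6 July 1930 Gregorian).
JDN 2426164 mod 7 = 6, and JDN 0 was a Monday, so this is a Sunday.

Sunday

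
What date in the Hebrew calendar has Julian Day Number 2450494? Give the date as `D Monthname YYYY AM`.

The Gregorian equivalent of JDN 2450494 is 14 February 1997.
In the Hebrew calendar that day is 7 Adar I 5757 AM.

7 Adar I 5757 AM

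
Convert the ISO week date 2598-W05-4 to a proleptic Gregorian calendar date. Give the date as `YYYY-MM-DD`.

2598-02-01

ISO week 1 of 2598 is the week containing the first Thursday of 2598.
Week 5, day 4 (Thursday) lands on 2598-02-01.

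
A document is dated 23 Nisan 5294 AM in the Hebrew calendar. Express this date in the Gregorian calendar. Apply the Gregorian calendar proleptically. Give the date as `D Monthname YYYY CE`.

Julian Day Number of the source date = 2281449.
Converting JDN 2281449 to the Gregorian calendar gives 18 April 1534 CE.

18 April 1534 CE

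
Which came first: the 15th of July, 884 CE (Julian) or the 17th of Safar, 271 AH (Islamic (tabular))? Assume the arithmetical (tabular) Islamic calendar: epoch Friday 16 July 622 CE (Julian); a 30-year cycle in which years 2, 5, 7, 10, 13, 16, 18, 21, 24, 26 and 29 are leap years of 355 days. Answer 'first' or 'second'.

Converting both to JDN: 2044135 vs 2044165; the smaller is the first.

first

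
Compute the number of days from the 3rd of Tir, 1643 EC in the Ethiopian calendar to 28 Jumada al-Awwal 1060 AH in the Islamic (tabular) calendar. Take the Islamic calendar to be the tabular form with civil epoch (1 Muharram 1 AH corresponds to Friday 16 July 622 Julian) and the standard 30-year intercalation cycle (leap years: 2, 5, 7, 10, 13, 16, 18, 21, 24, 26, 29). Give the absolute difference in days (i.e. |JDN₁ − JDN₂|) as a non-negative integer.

JDN of the first date = 2324083.
JDN of the second date = 2323859.
|2323859 − 2324083| = 224.

224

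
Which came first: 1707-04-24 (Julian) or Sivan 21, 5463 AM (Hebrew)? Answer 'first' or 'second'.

The two dates have Julian Day Numbers 2344653 and 2343223 respectively.
Since 2343223 < 2344653, the second date comes first.

second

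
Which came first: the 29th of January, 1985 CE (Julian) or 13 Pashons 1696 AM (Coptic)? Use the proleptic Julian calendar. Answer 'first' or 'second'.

second

Converting both to JDN: 2446108 vs 2444381; the smaller is the second.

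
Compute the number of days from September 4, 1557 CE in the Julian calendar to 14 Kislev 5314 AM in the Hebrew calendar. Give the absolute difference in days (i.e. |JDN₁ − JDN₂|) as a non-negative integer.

First date → JDN 2289999; second date → JDN 2288615.
The interval is |2289999 − 2288615| = 1384 days.

1384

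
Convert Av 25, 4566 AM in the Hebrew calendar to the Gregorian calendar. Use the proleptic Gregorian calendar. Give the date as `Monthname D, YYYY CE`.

Both dates share Julian Day Number 2015674; in the Gregorian calendar that is 17 August 806 CE.

August 17, 806 CE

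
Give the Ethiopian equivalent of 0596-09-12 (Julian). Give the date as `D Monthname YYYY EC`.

The source date corresponds to 14 September 596 in the proleptic Gregorian calendar (JDN 1939002).
That day falls on 15 Meskerem 589 EC in the Ethiopian calendar.

15 Meskerem 589 EC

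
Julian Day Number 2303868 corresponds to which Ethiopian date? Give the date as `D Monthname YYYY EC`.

JDN 2303868 is 4 September 1595 in the Gregorian calendar.
In the Ethiopian calendar that day is 2 Pagume 1587 EC.

2 Pagume 1587 EC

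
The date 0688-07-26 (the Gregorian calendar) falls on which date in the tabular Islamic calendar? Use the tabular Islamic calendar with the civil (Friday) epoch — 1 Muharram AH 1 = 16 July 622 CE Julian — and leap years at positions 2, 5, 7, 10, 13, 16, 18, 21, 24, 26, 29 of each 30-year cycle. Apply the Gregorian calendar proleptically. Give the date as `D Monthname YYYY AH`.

Julian Day Number of the source date = 1972554.
Converting JDN 1972554 to the tabular Islamic calendar gives 18 Muharram 69 AH.

18 Muharram 69 AH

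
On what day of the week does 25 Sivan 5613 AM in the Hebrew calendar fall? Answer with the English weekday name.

Friday

This is JDN 2398036 (1 July 1853 Gregorian).
Since JDN mod 7 = 4 (0 = Monday), the day is Friday.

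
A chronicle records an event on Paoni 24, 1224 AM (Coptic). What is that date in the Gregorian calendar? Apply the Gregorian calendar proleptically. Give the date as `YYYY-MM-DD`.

1508-06-28

Julian Day Number of the source date = 2272024.
Converting JDN 2272024 to the Gregorian calendar gives 28 June 1508 CE.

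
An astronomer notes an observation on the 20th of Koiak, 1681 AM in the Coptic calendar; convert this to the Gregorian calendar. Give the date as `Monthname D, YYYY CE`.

Julian Day Number of the source date = 2438759.
Converting JDN 2438759 to the Gregorian calendar gives 29 December 1964 CE.

December 29, 1964 CE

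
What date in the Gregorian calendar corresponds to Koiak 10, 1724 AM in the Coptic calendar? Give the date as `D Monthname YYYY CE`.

20 December 2007 CE

Julian Day Number of the source date = 2454455.
Converting JDN 2454455 to the Gregorian calendar gives 20 December 2007 CE.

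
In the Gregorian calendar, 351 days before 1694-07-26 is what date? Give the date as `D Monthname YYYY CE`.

9 August 1693 CE

Counting 351 days back from JDN 2339988 reaches JDN 2339637, which is 9 August 1693 CE.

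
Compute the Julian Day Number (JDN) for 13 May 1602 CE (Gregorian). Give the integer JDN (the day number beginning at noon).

2306311

JDN 2299161 is 15 October 1582 CE (Gregorian); the target day is +7150 days from there, so JDN = 2306311.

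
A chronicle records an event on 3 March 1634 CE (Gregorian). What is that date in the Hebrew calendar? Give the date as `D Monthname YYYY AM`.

3 Adar II 5394 AM

Both dates share Julian Day Number 2317928; in the Hebrew calendar that is 3 Adar II 5394 AM.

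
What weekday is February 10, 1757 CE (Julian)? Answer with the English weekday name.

Monday

Equivalently 21 February 1757 Gregorian, JDN 2362843.
JDN 2362843 mod 7 = 0, and JDN 0 was a Monday, so this is a Monday.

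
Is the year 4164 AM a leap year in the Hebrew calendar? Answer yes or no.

yes

Hebrew year 4164 is year 3 of its 19-year Metonic cycle; leap years are at positions 3, 6, 8, 11, 14, 17, 19, so it is a leap year (13 months).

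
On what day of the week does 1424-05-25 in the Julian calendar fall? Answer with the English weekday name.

Thursday

Equivalently 3 June 1424 Gregorian, JDN 2241319.
Since JDN mod 7 = 3 (0 = Monday), the day is Thursday.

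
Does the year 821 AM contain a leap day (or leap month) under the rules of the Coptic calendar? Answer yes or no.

no

821 mod 4 = 1; in the Coptic calendar a year is leap when year mod 4 = 3, so it is a common year.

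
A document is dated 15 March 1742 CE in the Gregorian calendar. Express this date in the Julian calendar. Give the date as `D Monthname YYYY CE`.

At this point the Julian calendar is 11 days behind the Gregorian.
15 March 1742 Gregorian − 11 days → 4 March 1742 Julian.

4 March 1742 CE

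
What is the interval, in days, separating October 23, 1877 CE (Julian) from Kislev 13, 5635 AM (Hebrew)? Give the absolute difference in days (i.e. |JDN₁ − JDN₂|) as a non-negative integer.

1078

JDN of the first date = 2406928.
JDN of the second date = 2405850.
|2405850 − 2406928| = 1078.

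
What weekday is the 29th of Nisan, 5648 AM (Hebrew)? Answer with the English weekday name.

Tuesday

In the Gregorian calendar this is 10 April 1888 (JDN 2410738).
JDN 2410738 mod 7 = 1, and JDN 0 was a Monday, so this is a Tuesday.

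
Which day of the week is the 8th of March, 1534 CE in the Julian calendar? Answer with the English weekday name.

Equivalently 18 March 1534 Gregorian, JDN 2281418.
2281418 ≡ 6 (mod 7); counting from Monday = 0 gives Sunday.

Sunday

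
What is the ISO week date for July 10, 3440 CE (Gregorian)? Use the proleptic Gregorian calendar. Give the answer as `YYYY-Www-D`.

3440-W28-5

The weekday is Friday (ISO weekday 5).
That Friday belongs to ISO week 28 of ISO year 3440.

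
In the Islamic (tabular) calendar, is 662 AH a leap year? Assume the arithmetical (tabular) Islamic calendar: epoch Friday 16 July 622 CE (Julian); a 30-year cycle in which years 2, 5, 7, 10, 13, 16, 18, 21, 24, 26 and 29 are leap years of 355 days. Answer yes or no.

yes

Year 662 AH is year 2 of its 30-year cycle; leap positions are 2, 5, 7, 10, 13, 16, 18, 21, 24, 26, 29, so it is a leap year (355 days).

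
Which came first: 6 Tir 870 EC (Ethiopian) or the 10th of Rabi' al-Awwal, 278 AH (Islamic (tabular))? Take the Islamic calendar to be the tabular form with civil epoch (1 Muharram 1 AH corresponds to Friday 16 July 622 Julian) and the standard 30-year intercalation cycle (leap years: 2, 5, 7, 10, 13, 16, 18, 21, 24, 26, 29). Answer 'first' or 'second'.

first

Converting both to JDN: 2041748 vs 2046668; the smaller is the first.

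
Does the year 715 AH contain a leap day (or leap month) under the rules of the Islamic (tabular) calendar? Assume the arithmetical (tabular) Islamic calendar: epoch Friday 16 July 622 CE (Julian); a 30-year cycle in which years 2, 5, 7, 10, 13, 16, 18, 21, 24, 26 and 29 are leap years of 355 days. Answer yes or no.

no

Year 715 AH is year 25 of its 30-year cycle; leap positions are 2, 5, 7, 10, 13, 16, 18, 21, 24, 26, 29, so it is a common year (354 days).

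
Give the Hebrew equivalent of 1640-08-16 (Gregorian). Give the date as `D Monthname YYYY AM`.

28 Av 5400 AM

Both dates share Julian Day Number 2320286; in the Hebrew calendar that is 28 Av 5400 AM.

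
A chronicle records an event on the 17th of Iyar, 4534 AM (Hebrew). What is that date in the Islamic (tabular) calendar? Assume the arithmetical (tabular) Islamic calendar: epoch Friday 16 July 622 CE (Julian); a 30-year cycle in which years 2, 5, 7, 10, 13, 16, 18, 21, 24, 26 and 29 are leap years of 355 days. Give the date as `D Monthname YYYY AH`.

17 Jumada al-Thani 157 AH

The source date corresponds to 8 May 774 in the proleptic Gregorian calendar (JDN 2003885).
That day falls on 17 Jumada al-Thani 157 AH in the tabular Islamic calendar.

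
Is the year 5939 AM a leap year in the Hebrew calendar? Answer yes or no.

yes

Hebrew year 5939 is year 11 of its 19-year Metonic cycle; leap years are at positions 3, 6, 8, 11, 14, 17, 19, so it is a leap year (13 months).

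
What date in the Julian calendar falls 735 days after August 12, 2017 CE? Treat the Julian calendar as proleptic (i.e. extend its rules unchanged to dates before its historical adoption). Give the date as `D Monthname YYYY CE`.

17 August 2019 CE

The starting date is JDN 2457991; 2457991 + 735 = 2458726.
JDN 2458726 corresponds to 17 August 2019 CE.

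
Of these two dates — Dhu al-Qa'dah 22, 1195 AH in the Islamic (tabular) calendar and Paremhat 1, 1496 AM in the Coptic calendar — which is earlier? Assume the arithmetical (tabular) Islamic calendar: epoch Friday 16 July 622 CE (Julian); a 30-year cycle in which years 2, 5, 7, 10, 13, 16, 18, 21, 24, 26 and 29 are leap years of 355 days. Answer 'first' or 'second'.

second

Converting both to JDN: 2371870 vs 2371259; the smaller is the second.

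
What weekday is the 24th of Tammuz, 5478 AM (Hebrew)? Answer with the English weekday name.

Saturday

This is JDN 2348750 (23 July 1718 Gregorian).
Since JDN mod 7 = 5 (0 = Monday), the day is Saturday.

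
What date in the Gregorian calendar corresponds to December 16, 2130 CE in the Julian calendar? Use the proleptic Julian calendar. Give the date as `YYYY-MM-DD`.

At this point the Julian calendar is 14 days behind the Gregorian.
16 December 2130 Julian + 14 days → 30 December 2130 Gregorian.

2130-12-30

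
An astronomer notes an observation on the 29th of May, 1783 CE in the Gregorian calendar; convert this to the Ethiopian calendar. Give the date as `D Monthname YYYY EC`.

Both dates share Julian Day Number 2372436; in the Ethiopian calendar that is 23 Ginbot 1775 EC.

23 Ginbot 1775 EC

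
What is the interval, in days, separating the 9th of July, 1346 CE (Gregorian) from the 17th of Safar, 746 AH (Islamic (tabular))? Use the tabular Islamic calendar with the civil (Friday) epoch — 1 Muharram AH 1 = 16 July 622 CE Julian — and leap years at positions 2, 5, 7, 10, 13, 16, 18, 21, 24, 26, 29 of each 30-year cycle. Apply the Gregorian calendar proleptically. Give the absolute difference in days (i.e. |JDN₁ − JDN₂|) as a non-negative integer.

377

First date → JDN 2212866; second date → JDN 2212489.
The interval is |2212866 − 2212489| = 377 days.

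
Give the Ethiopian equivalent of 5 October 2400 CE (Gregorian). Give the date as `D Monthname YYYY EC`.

22 Meskerem 2393 EC

Both dates share Julian Day Number 2597920; in the Ethiopian calendar that is 22 Meskerem 2393 EC.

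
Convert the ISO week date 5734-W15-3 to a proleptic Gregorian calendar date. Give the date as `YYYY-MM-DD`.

ISO week 1 of 5734 is the week containing the first Thursday of 5734.
Week 15, day 3 (Wednesday) lands on 5734-04-14.

5734-04-14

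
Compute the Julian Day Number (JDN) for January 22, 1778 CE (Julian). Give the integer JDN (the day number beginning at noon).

2370494

In the Gregorian calendar the same day is 2 February 1778.
JDN 2451545 is 1 January 2000 CE (Gregorian); the target day is −81051 days from there, so JDN = 2370494.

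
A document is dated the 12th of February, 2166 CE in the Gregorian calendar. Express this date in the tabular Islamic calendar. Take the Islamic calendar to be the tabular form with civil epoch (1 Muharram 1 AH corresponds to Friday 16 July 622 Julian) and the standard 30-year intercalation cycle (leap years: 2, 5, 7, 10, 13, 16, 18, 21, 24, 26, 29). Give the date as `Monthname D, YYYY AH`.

Dhu al-Hijjah 11, 1591 AH

Julian Day Number of the source date = 2512218.
Converting JDN 2512218 to the tabular Islamic calendar gives 11 Dhu al-Hijjah 1591 AH.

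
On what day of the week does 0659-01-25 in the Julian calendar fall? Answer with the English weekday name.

Friday

In the proleptic Gregorian calendar this is 28 January 659 (JDN 1961782).
JDN 1961782 mod 7 = 4, and JDN 0 was a Monday, so this is a Friday.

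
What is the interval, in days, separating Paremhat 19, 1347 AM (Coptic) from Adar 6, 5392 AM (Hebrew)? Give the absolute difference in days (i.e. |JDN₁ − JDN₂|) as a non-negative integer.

First date → JDN 2316854; second date → JDN 2317194.
The interval is |2316854 − 2317194| = 340 days.

340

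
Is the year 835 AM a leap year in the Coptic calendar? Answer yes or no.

835 mod 4 = 3; in the Coptic calendar a year is leap when year mod 4 = 3, so it is a leap year.

yes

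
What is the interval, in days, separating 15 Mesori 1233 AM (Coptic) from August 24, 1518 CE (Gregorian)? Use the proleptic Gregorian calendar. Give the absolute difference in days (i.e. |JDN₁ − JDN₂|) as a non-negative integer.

371

First date → JDN 2275362; second date → JDN 2275733.
The interval is |2275362 − 2275733| = 371 days.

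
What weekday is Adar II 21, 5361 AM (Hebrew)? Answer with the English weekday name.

Sunday

This is JDN 2305897 (25 March 1601 Gregorian).
2305897 ≡ 6 (mod 7); counting from Monday = 0 gives Sunday.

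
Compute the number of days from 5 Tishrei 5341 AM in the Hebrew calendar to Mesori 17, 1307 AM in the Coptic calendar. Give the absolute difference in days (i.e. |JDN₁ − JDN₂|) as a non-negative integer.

3982

JDN of the first date = 2298410.
JDN of the second date = 2302392.
|2302392 − 2298410| = 3982.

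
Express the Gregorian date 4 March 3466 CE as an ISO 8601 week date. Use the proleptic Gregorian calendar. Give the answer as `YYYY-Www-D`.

3466-W09-7

The weekday is Sunday (ISO weekday 7).
That Sunday belongs to ISO week 9 of ISO year 3466.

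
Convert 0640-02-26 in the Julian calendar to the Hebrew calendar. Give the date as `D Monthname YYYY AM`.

29 Adar I 4400 AM

The source date corresponds to 29 February 640 in the proleptic Gregorian calendar (JDN 1954874).
That day falls on 29 Adar I 4400 AM in the Hebrew calendar.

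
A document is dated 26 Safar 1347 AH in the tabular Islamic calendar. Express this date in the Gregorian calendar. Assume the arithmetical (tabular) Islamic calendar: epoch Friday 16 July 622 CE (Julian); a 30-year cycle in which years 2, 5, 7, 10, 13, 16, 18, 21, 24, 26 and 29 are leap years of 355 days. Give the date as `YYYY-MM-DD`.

1928-08-14

Both dates share Julian Day Number 2425473; in the Gregorian calendar that is 14 August 1928 CE.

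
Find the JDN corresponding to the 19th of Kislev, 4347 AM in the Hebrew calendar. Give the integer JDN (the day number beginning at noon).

In the proleptic Gregorian calendar the same day is 7 December 586.
JDN 2299161 is 15 October 1582 CE (Gregorian); the target day is −363728 days from there, so JDN = 1935433.

1935433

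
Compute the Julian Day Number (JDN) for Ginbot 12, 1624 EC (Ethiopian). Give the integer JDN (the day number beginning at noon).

Equivalently 17 May 1632 (Gregorian).
JDN 2299161 is 15 October 1582 CE (Gregorian); the target day is +18112 days from there, so JDN = 2317273.

2317273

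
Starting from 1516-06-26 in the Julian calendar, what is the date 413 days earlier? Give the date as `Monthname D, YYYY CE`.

May 10, 1515 CE

Counting 413 days back from JDN 2274954 reaches JDN 2274541, which is May 10, 1515 CE.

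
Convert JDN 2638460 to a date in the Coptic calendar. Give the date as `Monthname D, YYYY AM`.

JDN 2638460 is 4 October 2511 in the Gregorian calendar.
In the Coptic calendar that day is Thout 19, 2228 AM.

Thout 19, 2228 AM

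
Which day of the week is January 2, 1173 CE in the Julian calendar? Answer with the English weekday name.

Tuesday

Equivalently 9 January 1173 Gregorian, JDN 2149498.
Since JDN mod 7 = 1 (0 = Monday), the day is Tuesday.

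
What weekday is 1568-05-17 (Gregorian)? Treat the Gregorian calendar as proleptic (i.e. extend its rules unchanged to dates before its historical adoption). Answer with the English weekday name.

Friday

JDN 2293897 mod 7 = 4, and JDN 0 was a Monday, so this is a Friday.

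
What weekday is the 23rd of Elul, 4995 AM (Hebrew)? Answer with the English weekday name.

This is JDN 2172392 (15 September 1235 Gregorian).
2172392 ≡ 5 (mod 7); counting from Monday = 0 gives Saturday.

Saturday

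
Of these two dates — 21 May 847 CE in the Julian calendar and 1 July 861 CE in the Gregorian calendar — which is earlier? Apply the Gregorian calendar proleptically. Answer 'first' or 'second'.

Converting both to JDN: 2030565 vs 2035716; the smaller is the first.

first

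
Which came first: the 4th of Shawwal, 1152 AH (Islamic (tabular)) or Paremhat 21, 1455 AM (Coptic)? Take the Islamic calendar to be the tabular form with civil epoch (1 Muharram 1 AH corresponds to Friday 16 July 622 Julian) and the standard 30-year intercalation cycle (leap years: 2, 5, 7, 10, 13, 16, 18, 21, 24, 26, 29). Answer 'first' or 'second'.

second

The two dates have Julian Day Numbers 2356585 and 2356303 respectively.
Since 2356303 < 2356585, the second date comes first.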